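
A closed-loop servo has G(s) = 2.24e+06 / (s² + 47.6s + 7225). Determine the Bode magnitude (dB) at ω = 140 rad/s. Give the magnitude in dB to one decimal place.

44.0 dB

|(j140)² + 47.6(j140) + 7225| = |-12375 + j6664| = 1.406e+04
|G(j140)| = 2.24e+06 / 1.406e+04 = 159.37
20 log₁₀(159.37) = 44.05 dB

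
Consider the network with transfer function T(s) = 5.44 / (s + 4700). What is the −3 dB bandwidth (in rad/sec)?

4700 rad/sec

For a single-pole low-pass, the −3 dB point is at the pole: ω = 4700 rad/sec.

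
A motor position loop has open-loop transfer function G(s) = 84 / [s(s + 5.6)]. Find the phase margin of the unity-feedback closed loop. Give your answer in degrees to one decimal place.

33.8°

Gain crossover: |G(jω)| = 1 at ω ≈ 8.35 rad/s.
∠G(j8.35) = −90° − arctan(8.35/5.6) ≈ -146.16°
PM = 180° + (-146.16°) = 33.84°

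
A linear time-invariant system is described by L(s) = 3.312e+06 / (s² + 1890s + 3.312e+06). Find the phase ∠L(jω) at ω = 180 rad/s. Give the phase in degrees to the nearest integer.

∠[(j180)² + 1890(j180) + 3.312e+06] = ∠[3.2796e+06 + j3.402e+05] = 5.92°
∠L(j180) = −5.92° = -5.92°

-6 deg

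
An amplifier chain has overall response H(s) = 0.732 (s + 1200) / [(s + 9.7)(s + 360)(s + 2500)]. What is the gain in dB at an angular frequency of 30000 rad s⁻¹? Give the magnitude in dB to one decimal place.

-181.8 dB

|j30000 + 1200| = √(30000² + 1200²) = 3.002e+04
|j30000 + 9.7| = √(30000² + 9.7²) = 3e+04
|j30000 + 360| = √(30000² + 360²) = 3e+04
|j30000 + 2500| = √(30000² + 2500²) = 3.01e+04
|H(j30000)| = 0.732 × 3.002e+04 / (3e+04 × 3e+04 × 3.01e+04) = 8.1111e-10
20 log₁₀(8.1111e-10) = -181.82 dB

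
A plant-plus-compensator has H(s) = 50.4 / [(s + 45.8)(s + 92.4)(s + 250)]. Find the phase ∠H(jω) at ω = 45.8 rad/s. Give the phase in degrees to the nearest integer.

-82°

∠(j45.8 + 45.8) = arctan(45.8/45.8) = 45.00°
∠(j45.8 + 92.4) = arctan(45.8/92.4) = 26.37°
∠(j45.8 + 250) = arctan(45.8/250) = 10.38°
∠H(j45.8) = − (45.00° + 26.37° + 10.38°) = -81.75°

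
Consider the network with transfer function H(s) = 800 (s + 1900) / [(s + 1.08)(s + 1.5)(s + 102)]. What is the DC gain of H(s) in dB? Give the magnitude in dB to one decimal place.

H(0) = 800 × 1900 / (1.08 × 1.5 × 102) = 9198.7
20 log₁₀(9198.7) = 79.27 dB

79.3 dB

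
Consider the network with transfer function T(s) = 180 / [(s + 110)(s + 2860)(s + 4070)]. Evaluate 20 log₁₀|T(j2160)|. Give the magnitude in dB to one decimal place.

-166.0 dB

|j2160 + 110| = √(2160² + 110²) = 2163
|j2160 + 2860| = √(2160² + 2860²) = 3584
|j2160 + 4070| = √(2160² + 4070²) = 4608
|T(j2160)| = 180 / (2163 × 3584 × 4608) = 5.0397e-09
20 log₁₀(5.0397e-09) = -165.95 dB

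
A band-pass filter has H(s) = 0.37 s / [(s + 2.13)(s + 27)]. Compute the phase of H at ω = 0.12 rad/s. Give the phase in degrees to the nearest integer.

∠(j0.12) = 90.00°
∠(j0.12 + 2.13) = arctan(0.12/2.13) = 3.22°
∠(j0.12 + 27) = arctan(0.12/27) = 0.25°
∠H(j0.12) = 90.00° − (3.22° + 0.25°) = 86.52°

87°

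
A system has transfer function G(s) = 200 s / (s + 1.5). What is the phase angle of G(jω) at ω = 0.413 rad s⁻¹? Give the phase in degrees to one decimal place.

74.6°

∠(j0.413) = 90.00°
∠(j0.413 + 1.5) = arctan(0.413/1.5) = 15.39°
∠G(j0.413) = 90.00° − 15.39° = 74.61°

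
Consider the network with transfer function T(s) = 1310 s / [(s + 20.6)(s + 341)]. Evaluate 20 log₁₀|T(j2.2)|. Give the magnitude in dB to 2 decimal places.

-7.79 dB

|j2.2| = 2.2
|j2.2 + 20.6| = √(2.2² + 20.6²) = 20.72
|j2.2 + 341| = √(2.2² + 341²) = 341
|T(j2.2)| = 1310 × 2.2 / (20.72 × 341) = 0.40794
20 log₁₀(0.40794) = -7.788 dB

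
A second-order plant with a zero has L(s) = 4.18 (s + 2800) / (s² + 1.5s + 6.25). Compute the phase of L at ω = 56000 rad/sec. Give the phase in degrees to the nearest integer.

∠(j56000 + 2800) = arctan(56000/2800) = 87.14°
∠[(j56000)² + 1.5(j56000) + 6.25] = ∠[-3.136e+09 + j84000] = 180.00°
∠L(j56000) = 87.14° − 180.00° = -92.86°

-93°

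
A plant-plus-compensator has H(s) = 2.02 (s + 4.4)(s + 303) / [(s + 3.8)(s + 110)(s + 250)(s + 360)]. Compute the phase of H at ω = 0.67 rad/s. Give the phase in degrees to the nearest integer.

∠(j0.67 + 4.4) = arctan(0.67/4.4) = 8.66°
∠(j0.67 + 303) = arctan(0.67/303) = 0.13°
∠(j0.67 + 3.8) = arctan(0.67/3.8) = 10.00°
∠(j0.67 + 110) = arctan(0.67/110) = 0.35°
∠(j0.67 + 250) = arctan(0.67/250) = 0.15°
∠(j0.67 + 360) = arctan(0.67/360) = 0.11°
∠H(j0.67) = 8.66° + 0.13° − (10.00° + 0.35° + 0.15° + 0.11°) = -1.82°

-2°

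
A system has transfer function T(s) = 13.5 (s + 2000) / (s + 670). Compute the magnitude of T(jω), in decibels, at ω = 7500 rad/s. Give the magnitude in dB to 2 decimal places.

|j7500 + 2000| = √(7500² + 2000²) = 7762
|j7500 + 670| = √(7500² + 670²) = 7530
|T(j7500)| = 13.5 × 7762 / 7530 = 13.916
20 log₁₀(13.916) = 22.870 dB

22.87 dB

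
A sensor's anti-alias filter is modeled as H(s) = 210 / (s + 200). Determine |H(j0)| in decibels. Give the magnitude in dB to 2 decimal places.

0.42 dB

H(0) = 210 / 200 = 1.05
20 log₁₀(1.05) = 0.424 dB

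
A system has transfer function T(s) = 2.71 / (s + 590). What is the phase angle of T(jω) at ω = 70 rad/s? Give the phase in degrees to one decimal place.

-6.8°

∠(j70 + 590) = arctan(70/590) = 6.77°
∠T(j70) = −6.77° = -6.77°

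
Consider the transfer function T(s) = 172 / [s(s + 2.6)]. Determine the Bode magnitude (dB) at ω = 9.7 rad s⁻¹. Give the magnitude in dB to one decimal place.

|j9.7 + 2.6| = √(9.7² + 2.6²) = 10.04
|j9.7| = 9.7
|T(j9.7)| = 172 / (10.04 × 9.7) = 1.7657
20 log₁₀(1.7657) = 4.94 dB

4.9 dB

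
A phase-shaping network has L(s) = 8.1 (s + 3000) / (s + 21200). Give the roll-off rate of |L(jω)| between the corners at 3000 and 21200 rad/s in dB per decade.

In this band the factors already past their corner are: zero at 3000; net slope = 20 dB/decade.

20 dB/decade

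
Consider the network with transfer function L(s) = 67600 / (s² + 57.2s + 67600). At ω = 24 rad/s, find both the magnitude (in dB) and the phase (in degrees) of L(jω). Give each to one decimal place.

|L| = 0.1 dB, ∠L = -1.2°

|(j24)² + 57.2(j24) + 67600| = |67024 + j1372.8| = 6.704e+04
|L(j24)| = 67600 / 6.704e+04 = 1.0084
20 log₁₀(1.0084) = 0.07 dB
∠[(j24)² + 57.2(j24) + 67600] = ∠[67024 + j1372.8] = 1.17°
∠L(j24) = −1.17° = -1.17°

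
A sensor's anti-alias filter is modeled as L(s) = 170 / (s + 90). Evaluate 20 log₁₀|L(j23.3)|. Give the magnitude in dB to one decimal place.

|j23.3 + 90| = √(23.3² + 90²) = 92.97
|L(j23.3)| = 170 / 92.97 = 1.8286
20 log₁₀(1.8286) = 5.24 dB

5.2 dB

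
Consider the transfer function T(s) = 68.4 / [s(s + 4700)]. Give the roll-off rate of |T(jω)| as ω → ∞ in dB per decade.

With 0 zeros and 2 poles, the high-frequency asymptotic slope is 20 × (0 − 2) = -40 dB/decade.

-40 dB/decade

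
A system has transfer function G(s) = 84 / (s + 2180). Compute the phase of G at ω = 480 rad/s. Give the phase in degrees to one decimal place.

∠(j480 + 2180) = arctan(480/2180) = 12.42°
∠G(j480) = −12.42° = -12.42°

-12.4°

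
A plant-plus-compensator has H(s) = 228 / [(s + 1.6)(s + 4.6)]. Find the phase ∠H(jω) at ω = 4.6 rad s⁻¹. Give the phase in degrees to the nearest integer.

∠(j4.6 + 1.6) = arctan(4.6/1.6) = 70.82°
∠(j4.6 + 4.6) = arctan(4.6/4.6) = 45.00°
∠H(j4.6) = − (70.82° + 45.00°) = -115.82°

-116 deg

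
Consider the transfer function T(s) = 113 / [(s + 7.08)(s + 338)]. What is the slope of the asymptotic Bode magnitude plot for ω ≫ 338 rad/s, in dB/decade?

With 0 zeros and 2 poles, the high-frequency asymptotic slope is 20 × (0 − 2) = -40 dB/decade.

-40 dB/decade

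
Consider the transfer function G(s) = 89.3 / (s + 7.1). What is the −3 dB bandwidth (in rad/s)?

For a single-pole low-pass, the −3 dB point is at the pole: ω = 7.1 rad/s.

7.1 rad/s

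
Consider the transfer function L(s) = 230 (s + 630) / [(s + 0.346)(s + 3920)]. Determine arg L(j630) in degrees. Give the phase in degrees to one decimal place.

∠(j630 + 630) = arctan(630/630) = 45.00°
∠(j630 + 0.346) = arctan(630/0.346) = 89.97°
∠(j630 + 3920) = arctan(630/3920) = 9.13°
∠L(j630) = 45.00° − (89.97° + 9.13°) = -54.10°

-54.1°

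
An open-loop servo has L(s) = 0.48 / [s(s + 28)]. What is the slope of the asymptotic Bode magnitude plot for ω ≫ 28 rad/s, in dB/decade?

With 0 zeros and 2 poles, the high-frequency asymptotic slope is 20 × (0 − 2) = -40 dB/decade.

-40 dB/decade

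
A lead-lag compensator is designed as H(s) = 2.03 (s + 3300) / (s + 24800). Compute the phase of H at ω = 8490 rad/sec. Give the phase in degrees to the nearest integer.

∠(j8490 + 3300) = arctan(8490/3300) = 68.76°
∠(j8490 + 24800) = arctan(8490/24800) = 18.90°
∠H(j8490) = 68.76° − 18.90° = 49.86°

50°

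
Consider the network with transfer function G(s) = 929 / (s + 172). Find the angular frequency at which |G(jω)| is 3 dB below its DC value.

For a single-pole low-pass, the −3 dB point is at the pole: ω = 172 rad/sec.

172 rad/sec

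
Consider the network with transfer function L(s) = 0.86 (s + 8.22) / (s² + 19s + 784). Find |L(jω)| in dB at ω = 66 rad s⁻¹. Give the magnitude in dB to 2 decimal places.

-36.42 dB

|j66 + 8.22| = √(66² + 8.22²) = 66.51
|(j66)² + 19(j66) + 784| = |-3572 + j1254| = 3786
|L(j66)| = 0.86 × 66.51 / 3786 = 0.015109
20 log₁₀(0.015109) = -36.415 dB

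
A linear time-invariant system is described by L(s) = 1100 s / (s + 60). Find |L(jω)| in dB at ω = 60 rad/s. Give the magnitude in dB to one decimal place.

|j60| = 60
|j60 + 60| = √(60² + 60²) = 84.85
|L(j60)| = 1100 × 60 / 84.85 = 777.82
20 log₁₀(777.82) = 57.82 dB

57.8 dB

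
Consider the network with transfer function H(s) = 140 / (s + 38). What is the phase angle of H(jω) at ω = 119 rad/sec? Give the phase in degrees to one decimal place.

-72.3°

∠(j119 + 38) = arctan(119/38) = 72.29°
∠H(j119) = −72.29° = -72.29°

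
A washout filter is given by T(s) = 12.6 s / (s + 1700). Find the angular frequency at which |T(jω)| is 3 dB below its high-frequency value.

For a single-pole high-pass, the −3 dB point is at the pole: ω = 1700 rad/s.

1700 rad/s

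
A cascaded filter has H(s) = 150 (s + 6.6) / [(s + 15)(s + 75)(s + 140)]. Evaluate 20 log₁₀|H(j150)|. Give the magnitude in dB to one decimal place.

|j150 + 6.6| = √(150² + 6.6²) = 150.1
|j150 + 15| = √(150² + 15²) = 150.7
|j150 + 75| = √(150² + 75²) = 167.7
|j150 + 140| = √(150² + 140²) = 205.2
|H(j150)| = 150 × 150.1 / (150.7 × 167.7 × 205.2) = 0.0043417
20 log₁₀(0.0043417) = -47.25 dB

-47.2 dB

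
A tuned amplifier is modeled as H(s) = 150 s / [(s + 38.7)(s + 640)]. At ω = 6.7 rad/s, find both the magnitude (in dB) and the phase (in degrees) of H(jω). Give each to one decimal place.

|j6.7| = 6.7
|j6.7 + 38.7| = √(6.7² + 38.7²) = 39.28
|j6.7 + 640| = √(6.7² + 640²) = 640
|H(j6.7)| = 150 × 6.7 / (39.28 × 640) = 0.03998
20 log₁₀(0.03998) = -27.96 dB
∠(j6.7) = 90.00°
∠(j6.7 + 38.7) = arctan(6.7/38.7) = 9.82°
∠(j6.7 + 640) = arctan(6.7/640) = 0.60°
∠H(j6.7) = 90.00° − (9.82° + 0.60°) = 79.58°

|H| = -28.0 dB, ∠H = 79.6°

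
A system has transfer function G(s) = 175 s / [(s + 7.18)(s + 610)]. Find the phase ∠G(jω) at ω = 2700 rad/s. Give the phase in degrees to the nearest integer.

∠(j2700) = 90.00°
∠(j2700 + 7.18) = arctan(2700/7.18) = 89.85°
∠(j2700 + 610) = arctan(2700/610) = 77.27°
∠G(j2700) = 90.00° − (89.85° + 77.27°) = -77.12°

-77 deg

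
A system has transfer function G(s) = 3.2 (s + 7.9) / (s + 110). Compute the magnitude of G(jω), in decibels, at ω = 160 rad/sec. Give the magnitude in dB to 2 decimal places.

|j160 + 7.9| = √(160² + 7.9²) = 160.2
|j160 + 110| = √(160² + 110²) = 194.2
|G(j160)| = 3.2 × 160.2 / 194.2 = 2.6401
20 log₁₀(2.6401) = 8.433 dB

8.43 dB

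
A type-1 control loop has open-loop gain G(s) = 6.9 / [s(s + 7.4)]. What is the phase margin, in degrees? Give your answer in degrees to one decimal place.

82.9°

Gain crossover: |G(jω)| = 1 at ω ≈ 0.925 rad/s.
∠G(j0.925) = −90° − arctan(0.925/7.4) ≈ -97.13°
PM = 180° + (-97.13°) = 82.87°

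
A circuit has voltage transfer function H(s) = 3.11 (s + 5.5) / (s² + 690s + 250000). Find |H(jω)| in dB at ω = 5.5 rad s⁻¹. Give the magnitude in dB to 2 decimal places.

|j5.5 + 5.5| = √(5.5² + 5.5²) = 7.778
|(j5.5)² + 690(j5.5) + 250000| = |2.4997e+05 + j3795| = 2.5e+05
|H(j5.5)| = 3.11 × 7.778 / 2.5e+05 = 9.6761e-05
20 log₁₀(9.6761e-05) = -80.286 dB

-80.29 dB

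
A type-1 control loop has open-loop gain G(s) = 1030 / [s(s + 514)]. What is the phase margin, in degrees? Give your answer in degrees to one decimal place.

Gain crossover: |G(jω)| = 1 at ω ≈ 2 rad/s.
∠G(j2) = −90° − arctan(2/514) ≈ -90.22°
PM = 180° + (-90.22°) = 89.78°

89.8 deg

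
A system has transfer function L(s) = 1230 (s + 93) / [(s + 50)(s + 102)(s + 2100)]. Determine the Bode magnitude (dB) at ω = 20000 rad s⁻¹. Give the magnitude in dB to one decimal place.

|j20000 + 93| = √(20000² + 93²) = 2e+04
|j20000 + 50| = √(20000² + 50²) = 2e+04
|j20000 + 102| = √(20000² + 102²) = 2e+04
|j20000 + 2100| = √(20000² + 2100²) = 2.011e+04
|L(j20000)| = 1230 × 2e+04 / (2e+04 × 2e+04 × 2.011e+04) = 3.0582e-06
20 log₁₀(3.0582e-06) = -110.29 dB

-110.3 dB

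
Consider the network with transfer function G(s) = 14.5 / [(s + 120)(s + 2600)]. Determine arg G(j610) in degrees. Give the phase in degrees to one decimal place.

∠(j610 + 120) = arctan(610/120) = 78.87°
∠(j610 + 2600) = arctan(610/2600) = 13.20°
∠G(j610) = − (78.87° + 13.20°) = -92.07°

-92.1 deg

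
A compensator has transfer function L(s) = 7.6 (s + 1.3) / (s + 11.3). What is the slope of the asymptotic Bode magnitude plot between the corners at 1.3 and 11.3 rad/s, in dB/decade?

20 dB/decade

In this band the factors already past their corner are: zero at 1.3; net slope = 20 dB/decade.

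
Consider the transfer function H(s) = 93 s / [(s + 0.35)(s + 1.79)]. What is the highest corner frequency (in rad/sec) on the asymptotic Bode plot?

Break frequencies occur at each pole and zero magnitude: 0.35 rad/sec, 1.79 rad/sec.
The highest is 1.79 rad/sec.

1.79 rad/sec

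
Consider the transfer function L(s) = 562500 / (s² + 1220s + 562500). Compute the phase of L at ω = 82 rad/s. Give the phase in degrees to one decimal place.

∠[(j82)² + 1220(j82) + 562500] = ∠[5.5578e+05 + j1.0004e+05] = 10.20°
∠L(j82) = −10.20° = -10.20°

-10.2°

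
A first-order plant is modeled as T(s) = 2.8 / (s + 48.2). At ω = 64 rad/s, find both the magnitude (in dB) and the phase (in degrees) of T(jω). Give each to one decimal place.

|j64 + 48.2| = √(64² + 48.2²) = 80.12
|T(j64)| = 2.8 / 80.12 = 0.034948
20 log₁₀(0.034948) = -29.13 dB
∠(j64 + 48.2) = arctan(64/48.2) = 53.02°
∠T(j64) = −53.02° = -53.02°

|T| = -29.1 dB, ∠T = -53.0°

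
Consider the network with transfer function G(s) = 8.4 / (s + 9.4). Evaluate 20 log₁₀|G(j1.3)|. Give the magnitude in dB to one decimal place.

-1.1 dB

|j1.3 + 9.4| = √(1.3² + 9.4²) = 9.489
|G(j1.3)| = 8.4 / 9.489 = 0.88519
20 log₁₀(0.88519) = -1.06 dB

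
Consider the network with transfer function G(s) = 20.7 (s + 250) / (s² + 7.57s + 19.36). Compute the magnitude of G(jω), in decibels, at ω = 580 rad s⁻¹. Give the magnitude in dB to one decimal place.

-28.2 dB

|j580 + 250| = √(580² + 250²) = 631.6
|(j580)² + 7.57(j580) + 19.36| = |-3.3638e+05 + j4390.6| = 3.364e+05
|G(j580)| = 20.7 × 631.6 / 3.364e+05 = 0.038863
20 log₁₀(0.038863) = -28.21 dB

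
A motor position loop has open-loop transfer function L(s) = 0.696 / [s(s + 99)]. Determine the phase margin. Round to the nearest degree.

Gain crossover: |L(jω)| = 1 at ω ≈ 0.00703 rad/s.
∠L(j0.00703) = −90° − arctan(0.00703/99) ≈ -90.00°
PM = 180° + (-90.00°) = 90.00°

90 deg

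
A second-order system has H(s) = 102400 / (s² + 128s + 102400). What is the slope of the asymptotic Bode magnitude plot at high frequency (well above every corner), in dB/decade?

With 0 zeros and 2 poles, the high-frequency asymptotic slope is 20 × (0 − 2) = -40 dB/decade.

-40 dB/decade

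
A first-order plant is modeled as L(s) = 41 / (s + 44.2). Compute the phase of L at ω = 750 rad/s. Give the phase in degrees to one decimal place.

∠(j750 + 44.2) = arctan(750/44.2) = 86.63°
∠L(j750) = −86.63° = -86.63°

-86.6°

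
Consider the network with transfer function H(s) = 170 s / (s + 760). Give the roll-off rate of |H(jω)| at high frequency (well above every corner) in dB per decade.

With 1 zero and 1 pole, the high-frequency asymptotic slope is 20 × (1 − 1) = 0 dB/decade.

0 dB/decade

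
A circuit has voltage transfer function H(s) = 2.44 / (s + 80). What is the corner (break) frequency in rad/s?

The single real pole at s = −80 gives a corner at ω = 80 rad/s.

80 rad/s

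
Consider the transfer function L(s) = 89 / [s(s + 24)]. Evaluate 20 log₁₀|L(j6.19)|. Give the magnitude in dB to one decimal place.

|j6.19 + 24| = √(6.19² + 24²) = 24.79
|j6.19| = 6.19
|L(j6.19)| = 89 / (24.79 × 6.19) = 0.5801
20 log₁₀(0.5801) = -4.73 dB

-4.7 dB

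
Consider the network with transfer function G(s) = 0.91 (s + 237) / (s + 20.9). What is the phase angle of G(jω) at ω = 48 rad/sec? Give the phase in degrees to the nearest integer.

∠(j48 + 237) = arctan(48/237) = 11.45°
∠(j48 + 20.9) = arctan(48/20.9) = 66.47°
∠G(j48) = 11.45° − 66.47° = -55.02°

-55°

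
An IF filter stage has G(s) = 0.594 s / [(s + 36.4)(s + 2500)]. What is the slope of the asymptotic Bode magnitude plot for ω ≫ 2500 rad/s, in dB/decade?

-20 dB/decade

With 1 zero and 2 poles, the high-frequency asymptotic slope is 20 × (1 − 2) = -20 dB/decade.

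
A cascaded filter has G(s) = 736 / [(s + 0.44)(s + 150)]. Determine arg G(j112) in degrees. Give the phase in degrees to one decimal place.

-126.5°

∠(j112 + 0.44) = arctan(112/0.44) = 89.77°
∠(j112 + 150) = arctan(112/150) = 36.75°
∠G(j112) = − (89.77° + 36.75°) = -126.52°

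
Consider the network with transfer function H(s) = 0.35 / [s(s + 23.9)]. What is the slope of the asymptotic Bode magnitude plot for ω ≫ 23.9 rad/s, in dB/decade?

-40 dB/decade

With 0 zeros and 2 poles, the high-frequency asymptotic slope is 20 × (0 − 2) = -40 dB/decade.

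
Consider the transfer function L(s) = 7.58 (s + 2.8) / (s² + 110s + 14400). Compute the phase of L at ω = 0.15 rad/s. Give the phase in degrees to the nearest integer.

∠(j0.15 + 2.8) = arctan(0.15/2.8) = 3.07°
∠[(j0.15)² + 110(j0.15) + 14400] = ∠[14400 + j16.5] = 0.07°
∠L(j0.15) = 3.07° − 0.07° = 3.00°

3 deg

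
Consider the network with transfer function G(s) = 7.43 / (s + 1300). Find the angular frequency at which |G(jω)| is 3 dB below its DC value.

For a single-pole low-pass, the −3 dB point is at the pole: ω = 1300 rad/s.

1300 rad/s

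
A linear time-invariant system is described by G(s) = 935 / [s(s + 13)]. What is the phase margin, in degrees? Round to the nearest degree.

24°

Gain crossover: |G(jω)| = 1 at ω ≈ 29.2 rad/s.
∠G(j29.2) = −90° − arctan(29.2/13) ≈ -156.02°
PM = 180° + (-156.02°) = 23.98°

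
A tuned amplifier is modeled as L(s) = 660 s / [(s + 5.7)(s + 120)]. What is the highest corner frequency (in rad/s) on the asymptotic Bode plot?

120 rad/s

Break frequencies occur at each pole and zero magnitude: 5.7 rad/s, 120 rad/s.
The highest is 120 rad/s.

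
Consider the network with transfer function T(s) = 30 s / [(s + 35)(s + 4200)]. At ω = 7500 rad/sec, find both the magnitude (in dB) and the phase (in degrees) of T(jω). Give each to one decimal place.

|j7500| = 7500
|j7500 + 35| = √(7500² + 35²) = 7500
|j7500 + 4200| = √(7500² + 4200²) = 8596
|T(j7500)| = 30 × 7500 / (7500 × 8596) = 0.00349
20 log₁₀(0.00349) = -49.14 dB
∠(j7500) = 90.00°
∠(j7500 + 35) = arctan(7500/35) = 89.73°
∠(j7500 + 4200) = arctan(7500/4200) = 60.75°
∠T(j7500) = 90.00° − (89.73° + 60.75°) = -60.48°

|T| = -49.1 dB, ∠T = -60.5°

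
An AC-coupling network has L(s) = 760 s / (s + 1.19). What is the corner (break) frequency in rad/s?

The single real pole at s = −1.19 gives a corner at ω = 1.19 rad/s.

1.19 rad/s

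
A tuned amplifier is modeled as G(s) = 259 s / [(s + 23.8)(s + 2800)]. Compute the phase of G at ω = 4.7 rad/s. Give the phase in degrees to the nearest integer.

79 deg

∠(j4.7) = 90.00°
∠(j4.7 + 23.8) = arctan(4.7/23.8) = 11.17°
∠(j4.7 + 2800) = arctan(4.7/2800) = 0.10°
∠G(j4.7) = 90.00° − (11.17° + 0.10°) = 78.73°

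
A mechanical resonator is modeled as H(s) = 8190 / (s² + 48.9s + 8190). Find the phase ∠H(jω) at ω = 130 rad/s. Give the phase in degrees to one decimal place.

-143.9°

∠[(j130)² + 48.9(j130) + 8190] = ∠[-8710 + j6357] = 143.88°
∠H(j130) = −143.88° = -143.88°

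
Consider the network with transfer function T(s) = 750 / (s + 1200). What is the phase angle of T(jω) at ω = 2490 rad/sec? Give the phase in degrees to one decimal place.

∠(j2490 + 1200) = arctan(2490/1200) = 64.27°
∠T(j2490) = −64.27° = -64.27°

-64.3°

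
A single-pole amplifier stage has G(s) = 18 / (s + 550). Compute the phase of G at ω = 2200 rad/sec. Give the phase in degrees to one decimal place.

-76.0°

∠(j2200 + 550) = arctan(2200/550) = 75.96°
∠G(j2200) = −75.96° = -75.96°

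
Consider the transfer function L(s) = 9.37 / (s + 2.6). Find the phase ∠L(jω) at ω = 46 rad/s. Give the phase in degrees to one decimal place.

-86.8 deg

∠(j46 + 2.6) = arctan(46/2.6) = 86.76°
∠L(j46) = −86.76° = -86.76°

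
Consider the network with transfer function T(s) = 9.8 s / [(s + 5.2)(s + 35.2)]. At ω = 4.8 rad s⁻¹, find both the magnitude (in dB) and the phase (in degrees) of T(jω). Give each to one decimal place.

|T| = -14.6 dB, ∠T = 39.5°

|j4.8| = 4.8
|j4.8 + 5.2| = √(4.8² + 5.2²) = 7.077
|j4.8 + 35.2| = √(4.8² + 35.2²) = 35.53
|T(j4.8)| = 9.8 × 4.8 / (7.077 × 35.53) = 0.18711
20 log₁₀(0.18711) = -14.56 dB
∠(j4.8) = 90.00°
∠(j4.8 + 5.2) = arctan(4.8/5.2) = 42.71°
∠(j4.8 + 35.2) = arctan(4.8/35.2) = 7.77°
∠T(j4.8) = 90.00° − (42.71° + 7.77°) = 39.53°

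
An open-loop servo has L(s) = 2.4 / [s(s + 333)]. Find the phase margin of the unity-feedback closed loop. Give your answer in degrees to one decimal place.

Gain crossover: |L(jω)| = 1 at ω ≈ 0.00721 rad/sec.
∠L(j0.00721) = −90° − arctan(0.00721/333) ≈ -90.00°
PM = 180° + (-90.00°) = 90.00°

90.0°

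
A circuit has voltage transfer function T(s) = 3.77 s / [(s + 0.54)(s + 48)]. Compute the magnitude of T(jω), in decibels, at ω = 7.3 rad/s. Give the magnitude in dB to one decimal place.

-22.2 dB

|j7.3| = 7.3
|j7.3 + 0.54| = √(7.3² + 0.54²) = 7.32
|j7.3 + 48| = √(7.3² + 48²) = 48.55
|T(j7.3)| = 3.77 × 7.3 / (7.32 × 48.55) = 0.077437
20 log₁₀(0.077437) = -22.22 dB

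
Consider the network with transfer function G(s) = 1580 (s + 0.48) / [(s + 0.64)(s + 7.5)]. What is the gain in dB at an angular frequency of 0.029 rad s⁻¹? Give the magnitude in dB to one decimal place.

44.0 dB

|j0.029 + 0.48| = √(0.029² + 0.48²) = 0.4809
|j0.029 + 0.64| = √(0.029² + 0.64²) = 0.6407
|j0.029 + 7.5| = √(0.029² + 7.5²) = 7.5
|G(j0.029)| = 1580 × 0.4809 / (0.6407 × 7.5) = 158.12
20 log₁₀(158.12) = 43.98 dB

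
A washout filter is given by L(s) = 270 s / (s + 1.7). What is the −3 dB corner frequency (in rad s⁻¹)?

1.7 rad s⁻¹

For a single-pole high-pass, the −3 dB point is at the pole: ω = 1.7 rad s⁻¹.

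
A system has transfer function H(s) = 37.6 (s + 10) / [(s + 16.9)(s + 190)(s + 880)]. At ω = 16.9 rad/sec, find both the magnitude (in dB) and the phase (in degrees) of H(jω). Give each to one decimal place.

|H| = -74.7 dB, ∠H = 8.2°

|j16.9 + 10| = √(16.9² + 10²) = 19.64
|j16.9 + 16.9| = √(16.9² + 16.9²) = 23.9
|j16.9 + 190| = √(16.9² + 190²) = 190.8
|j16.9 + 880| = √(16.9² + 880²) = 880.2
|H(j16.9)| = 37.6 × 19.64 / (23.9 × 190.8 × 880.2) = 0.00018401
20 log₁₀(0.00018401) = -74.70 dB
∠(j16.9 + 10) = arctan(16.9/10) = 59.39°
∠(j16.9 + 16.9) = arctan(16.9/16.9) = 45.00°
∠(j16.9 + 190) = arctan(16.9/190) = 5.08°
∠(j16.9 + 880) = arctan(16.9/880) = 1.10°
∠H(j16.9) = 59.39° − (45.00° + 5.08° + 1.10°) = 8.20°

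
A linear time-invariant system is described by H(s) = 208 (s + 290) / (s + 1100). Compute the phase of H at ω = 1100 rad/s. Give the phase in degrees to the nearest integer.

30 deg

∠(j1100 + 290) = arctan(1100/290) = 75.23°
∠(j1100 + 1100) = arctan(1100/1100) = 45.00°
∠H(j1100) = 75.23° − 45.00° = 30.23°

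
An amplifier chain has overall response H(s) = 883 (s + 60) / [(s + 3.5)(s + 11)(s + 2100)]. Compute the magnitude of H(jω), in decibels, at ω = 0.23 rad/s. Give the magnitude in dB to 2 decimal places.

|j0.23 + 60| = √(0.23² + 60²) = 60
|j0.23 + 3.5| = √(0.23² + 3.5²) = 3.508
|j0.23 + 11| = √(0.23² + 11²) = 11
|j0.23 + 2100| = √(0.23² + 2100²) = 2100
|H(j0.23)| = 883 × 60 / (3.508 × 11 × 2100) = 0.65374
20 log₁₀(0.65374) = -3.692 dB

-3.69 dB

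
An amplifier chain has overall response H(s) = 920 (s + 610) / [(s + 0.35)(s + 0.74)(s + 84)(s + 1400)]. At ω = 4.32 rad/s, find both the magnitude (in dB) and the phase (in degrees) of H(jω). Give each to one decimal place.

|j4.32 + 610| = √(4.32² + 610²) = 610
|j4.32 + 0.35| = √(4.32² + 0.35²) = 4.334
|j4.32 + 0.74| = √(4.32² + 0.74²) = 4.383
|j4.32 + 84| = √(4.32² + 84²) = 84.11
|j4.32 + 1400| = √(4.32² + 1400²) = 1400
|H(j4.32)| = 920 × 610 / (4.334 × 4.383 × 84.11 × 1400) = 0.25089
20 log₁₀(0.25089) = -12.01 dB
∠(j4.32 + 610) = arctan(4.32/610) = 0.41°
∠(j4.32 + 0.35) = arctan(4.32/0.35) = 85.37°
∠(j4.32 + 0.74) = arctan(4.32/0.74) = 80.28°
∠(j4.32 + 84) = arctan(4.32/84) = 2.94°
∠(j4.32 + 1400) = arctan(4.32/1400) = 0.18°
∠H(j4.32) = 0.41° − (85.37° + 80.28° + 2.94° + 0.18°) = -168.36°

|H| = -12.0 dB, ∠H = -168.4 deg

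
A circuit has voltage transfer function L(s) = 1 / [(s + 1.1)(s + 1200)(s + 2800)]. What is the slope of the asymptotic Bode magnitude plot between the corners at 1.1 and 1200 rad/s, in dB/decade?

-20 dB/decade

In this band the factors already past their corner are: pole at 1.1; net slope = -20 dB/decade.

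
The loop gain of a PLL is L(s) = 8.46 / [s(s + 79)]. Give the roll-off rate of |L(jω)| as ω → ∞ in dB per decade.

With 0 zeros and 2 poles, the high-frequency asymptotic slope is 20 × (0 − 2) = -40 dB/decade.

-40 dB/decade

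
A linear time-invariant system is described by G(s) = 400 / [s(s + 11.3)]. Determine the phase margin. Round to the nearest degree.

31 deg

Gain crossover: |G(jω)| = 1 at ω ≈ 18.5 rad/sec.
∠G(j18.5) = −90° − arctan(18.5/11.3) ≈ -148.54°
PM = 180° + (-148.54°) = 31.46°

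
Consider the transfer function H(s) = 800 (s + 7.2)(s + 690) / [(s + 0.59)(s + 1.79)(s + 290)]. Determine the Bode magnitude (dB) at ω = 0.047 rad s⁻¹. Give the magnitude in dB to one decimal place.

|j0.047 + 7.2| = √(0.047² + 7.2²) = 7.2
|j0.047 + 690| = √(0.047² + 690²) = 690
|j0.047 + 0.59| = √(0.047² + 0.59²) = 0.5919
|j0.047 + 1.79| = √(0.047² + 1.79²) = 1.791
|j0.047 + 290| = √(0.047² + 290²) = 290
|H(j0.047)| = 800 × 7.2 × 690 / (0.5919 × 1.791 × 290) = 12932
20 log₁₀(12932) = 82.23 dB

82.2 dB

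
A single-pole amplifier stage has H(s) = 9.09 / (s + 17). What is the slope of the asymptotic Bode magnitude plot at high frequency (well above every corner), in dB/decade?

With 0 zeros and 1 pole, the high-frequency asymptotic slope is 20 × (0 − 1) = -20 dB/decade.

-20 dB/decade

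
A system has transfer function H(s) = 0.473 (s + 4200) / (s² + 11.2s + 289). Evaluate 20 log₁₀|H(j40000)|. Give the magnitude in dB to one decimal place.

-98.5 dB

|j40000 + 4200| = √(40000² + 4200²) = 4.022e+04
|(j40000)² + 11.2(j40000) + 289| = |-1.6e+09 + j4.48e+05| = 1.6e+09
|H(j40000)| = 0.473 × 4.022e+04 / 1.6e+09 = 1.189e-05
20 log₁₀(1.189e-05) = -98.50 dB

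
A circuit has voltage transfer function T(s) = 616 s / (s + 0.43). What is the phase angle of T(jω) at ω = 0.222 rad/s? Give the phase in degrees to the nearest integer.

∠(j0.222) = 90.00°
∠(j0.222 + 0.43) = arctan(0.222/0.43) = 27.31°
∠T(j0.222) = 90.00° − 27.31° = 62.69°

63°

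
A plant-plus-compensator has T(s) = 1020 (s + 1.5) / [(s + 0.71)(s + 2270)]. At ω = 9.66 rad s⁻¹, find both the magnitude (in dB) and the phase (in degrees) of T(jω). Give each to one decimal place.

|j9.66 + 1.5| = √(9.66² + 1.5²) = 9.776
|j9.66 + 0.71| = √(9.66² + 0.71²) = 9.686
|j9.66 + 2270| = √(9.66² + 2270²) = 2270
|T(j9.66)| = 1020 × 9.776 / (9.686 × 2270) = 0.4535
20 log₁₀(0.4535) = -6.87 dB
∠(j9.66 + 1.5) = arctan(9.66/1.5) = 81.17°
∠(j9.66 + 0.71) = arctan(9.66/0.71) = 85.80°
∠(j9.66 + 2270) = arctan(9.66/2270) = 0.24°
∠T(j9.66) = 81.17° − (85.80° + 0.24°) = -4.87°

|T| = -6.9 dB, ∠T = -4.9°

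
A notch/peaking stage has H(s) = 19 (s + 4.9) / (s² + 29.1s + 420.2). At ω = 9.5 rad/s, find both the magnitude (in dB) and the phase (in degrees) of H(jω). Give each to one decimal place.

|H| = -6.5 dB, ∠H = 22.8°

|j9.5 + 4.9| = √(9.5² + 4.9²) = 10.69
|(j9.5)² + 29.1(j9.5) + 420.2| = |329.95 + j276.45| = 430.5
|H(j9.5)| = 19 × 10.69 / 430.5 = 0.47182
20 log₁₀(0.47182) = -6.52 dB
∠(j9.5 + 4.9) = arctan(9.5/4.9) = 62.72°
∠[(j9.5)² + 29.1(j9.5) + 420.2] = ∠[329.95 + j276.45] = 39.96°
∠H(j9.5) = 62.72° − 39.96° = 22.76°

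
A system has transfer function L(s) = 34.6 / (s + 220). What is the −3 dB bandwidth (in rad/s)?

For a single-pole low-pass, the −3 dB point is at the pole: ω = 220 rad/s.

220 rad/s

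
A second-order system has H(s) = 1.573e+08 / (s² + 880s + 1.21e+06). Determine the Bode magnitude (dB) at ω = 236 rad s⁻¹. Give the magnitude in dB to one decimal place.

|(j236)² + 880(j236) + 1.21e+06| = |1.1543e+06 + j2.0768e+05| = 1.173e+06
|H(j236)| = 1.573e+08 / 1.173e+06 = 134.12
20 log₁₀(134.12) = 42.55 dB

42.5 dB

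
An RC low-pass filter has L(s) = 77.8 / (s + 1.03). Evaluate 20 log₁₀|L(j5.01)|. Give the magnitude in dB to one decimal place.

23.6 dB

|j5.01 + 1.03| = √(5.01² + 1.03²) = 5.115
|L(j5.01)| = 77.8 / 5.115 = 15.211
20 log₁₀(15.211) = 23.64 dB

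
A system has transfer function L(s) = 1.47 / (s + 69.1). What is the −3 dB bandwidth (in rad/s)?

69.1 rad/s

For a single-pole low-pass, the −3 dB point is at the pole: ω = 69.1 rad/s.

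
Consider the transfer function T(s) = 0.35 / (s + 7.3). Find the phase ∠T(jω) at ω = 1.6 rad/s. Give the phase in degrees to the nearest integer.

-12 deg

∠(j1.6 + 7.3) = arctan(1.6/7.3) = 12.36°
∠T(j1.6) = −12.36° = -12.36°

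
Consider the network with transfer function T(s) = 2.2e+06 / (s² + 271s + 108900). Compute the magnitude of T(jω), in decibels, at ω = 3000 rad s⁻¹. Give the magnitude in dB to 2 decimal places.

|(j3000)² + 271(j3000) + 108900| = |-8.8911e+06 + j8.13e+05| = 8.928e+06
|T(j3000)| = 2.2e+06 / 8.928e+06 = 0.24641
20 log₁₀(0.24641) = -12.167 dB

-12.17 dB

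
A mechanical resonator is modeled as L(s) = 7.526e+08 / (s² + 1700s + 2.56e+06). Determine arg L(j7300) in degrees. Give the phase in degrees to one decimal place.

-166.3°

∠[(j7300)² + 1700(j7300) + 2.56e+06] = ∠[-5.073e+07 + j1.241e+07] = 166.25°
∠L(j7300) = −166.25° = -166.25°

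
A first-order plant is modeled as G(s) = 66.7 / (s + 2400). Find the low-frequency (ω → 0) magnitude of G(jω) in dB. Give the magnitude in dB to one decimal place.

G(0) = 66.7 / 2400 = 0.027792
20 log₁₀(0.027792) = -31.12 dB

-31.1 dB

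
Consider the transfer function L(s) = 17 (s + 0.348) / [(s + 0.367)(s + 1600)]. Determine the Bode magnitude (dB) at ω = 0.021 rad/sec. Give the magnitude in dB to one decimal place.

-39.9 dB

|j0.021 + 0.348| = √(0.021² + 0.348²) = 0.3486
|j0.021 + 0.367| = √(0.021² + 0.367²) = 0.3676
|j0.021 + 1600| = √(0.021² + 1600²) = 1600
|L(j0.021)| = 17 × 0.3486 / (0.3676 × 1600) = 0.010077
20 log₁₀(0.010077) = -39.93 dB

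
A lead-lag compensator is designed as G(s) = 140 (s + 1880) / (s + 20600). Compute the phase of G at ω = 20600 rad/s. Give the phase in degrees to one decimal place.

∠(j20600 + 1880) = arctan(20600/1880) = 84.79°
∠(j20600 + 20600) = arctan(20600/20600) = 45.00°
∠G(j20600) = 84.79° − 45.00° = 39.79°

39.8 deg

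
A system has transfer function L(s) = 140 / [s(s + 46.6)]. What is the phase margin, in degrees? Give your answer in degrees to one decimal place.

Gain crossover: |L(jω)| = 1 at ω ≈ 3 rad/sec.
∠L(j3) = −90° − arctan(3/46.6) ≈ -93.68°
PM = 180° + (-93.68°) = 86.32°

86.3 deg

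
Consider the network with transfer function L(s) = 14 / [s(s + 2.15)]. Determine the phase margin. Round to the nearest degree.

Gain crossover: |L(jω)| = 1 at ω ≈ 3.45 rad/s.
∠L(j3.45) = −90° − arctan(3.45/2.15) ≈ -148.04°
PM = 180° + (-148.04°) = 31.96°

32°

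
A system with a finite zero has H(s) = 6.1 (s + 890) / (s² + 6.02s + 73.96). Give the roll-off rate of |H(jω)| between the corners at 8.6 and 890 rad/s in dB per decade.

-40 dB/decade

In this band the factors already past their corner are: complex pole pair at ωₙ ≈ 8.6; net slope = -40 dB/decade.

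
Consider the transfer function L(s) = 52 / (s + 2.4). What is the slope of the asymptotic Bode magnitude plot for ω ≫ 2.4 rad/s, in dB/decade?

With 0 zeros and 1 pole, the high-frequency asymptotic slope is 20 × (0 − 1) = -20 dB/decade.

-20 dB/decade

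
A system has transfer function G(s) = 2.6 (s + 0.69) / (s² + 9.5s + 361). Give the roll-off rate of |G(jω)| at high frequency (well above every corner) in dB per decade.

-20 dB/decade

With 1 zero and 2 poles, the high-frequency asymptotic slope is 20 × (1 − 2) = -20 dB/decade.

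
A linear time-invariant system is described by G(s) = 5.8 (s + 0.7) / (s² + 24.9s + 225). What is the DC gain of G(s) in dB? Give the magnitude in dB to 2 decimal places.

G(0) = 5.8 × 0.7 / 225 = 0.018044
20 log₁₀(0.018044) = -34.873 dB

-34.87 dB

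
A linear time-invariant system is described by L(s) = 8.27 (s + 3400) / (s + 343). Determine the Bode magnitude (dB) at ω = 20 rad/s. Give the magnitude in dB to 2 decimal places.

|j20 + 3400| = √(20² + 3400²) = 3400
|j20 + 343| = √(20² + 343²) = 343.6
|L(j20)| = 8.27 × 3400 / 343.6 = 81.839
20 log₁₀(81.839) = 38.259 dB

38.26 dB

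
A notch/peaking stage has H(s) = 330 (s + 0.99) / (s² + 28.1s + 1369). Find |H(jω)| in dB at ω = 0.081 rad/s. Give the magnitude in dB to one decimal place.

-12.4 dB

|j0.081 + 0.99| = √(0.081² + 0.99²) = 0.9933
|(j0.081)² + 28.1(j0.081) + 1369| = |1369 + j2.2761| = 1369
|H(j0.081)| = 330 × 0.9933 / 1369 = 0.23944
20 log₁₀(0.23944) = -12.42 dB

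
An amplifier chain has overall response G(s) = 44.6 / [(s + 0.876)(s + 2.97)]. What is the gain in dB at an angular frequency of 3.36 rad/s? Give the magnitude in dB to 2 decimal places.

9.14 dB

|j3.36 + 0.876| = √(3.36² + 0.876²) = 3.472
|j3.36 + 2.97| = √(3.36² + 2.97²) = 4.484
|G(j3.36)| = 44.6 / (3.472 × 4.484) = 2.8642
20 log₁₀(2.8642) = 9.140 dB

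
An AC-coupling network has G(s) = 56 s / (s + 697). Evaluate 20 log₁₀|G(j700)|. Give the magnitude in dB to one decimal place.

32.0 dB

|j700| = 700
|j700 + 697| = √(700² + 697²) = 987.8
|G(j700)| = 56 × 700 / 987.8 = 39.683
20 log₁₀(39.683) = 31.97 dB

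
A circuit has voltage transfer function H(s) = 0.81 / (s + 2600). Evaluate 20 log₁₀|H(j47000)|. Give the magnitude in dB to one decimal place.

|j47000 + 2600| = √(47000² + 2600²) = 4.707e+04
|H(j47000)| = 0.81 / 4.707e+04 = 1.7208e-05
20 log₁₀(1.7208e-05) = -95.29 dB

-95.3 dB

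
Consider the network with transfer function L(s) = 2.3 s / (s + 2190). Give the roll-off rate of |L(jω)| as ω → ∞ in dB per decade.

With 1 zero and 1 pole, the high-frequency asymptotic slope is 20 × (1 − 1) = 0 dB/decade.

0 dB/decade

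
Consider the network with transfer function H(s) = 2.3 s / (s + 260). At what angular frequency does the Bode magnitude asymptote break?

The single real pole at s = −260 gives a corner at ω = 260 rad/s.

260 rad/s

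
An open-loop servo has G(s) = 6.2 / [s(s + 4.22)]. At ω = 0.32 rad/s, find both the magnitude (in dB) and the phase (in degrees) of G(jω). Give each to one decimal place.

|j0.32 + 4.22| = √(0.32² + 4.22²) = 4.232
|j0.32| = 0.32
|G(j0.32)| = 6.2 / (4.232 × 0.32) = 4.5781
20 log₁₀(4.5781) = 13.21 dB
∠(j0.32 + 4.22) = arctan(0.32/4.22) = 4.34°
∠(j0.32) = 90.00°
∠G(j0.32) = − (4.34° + 90.00°) = -94.34°

|G| = 13.2 dB, ∠G = -94.3 deg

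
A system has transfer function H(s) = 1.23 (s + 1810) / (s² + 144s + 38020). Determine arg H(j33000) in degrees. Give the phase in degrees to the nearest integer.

-93 deg

∠(j33000 + 1810) = arctan(33000/1810) = 86.86°
∠[(j33000)² + 144(j33000) + 38020] = ∠[-1.089e+09 + j4.752e+06] = 179.75°
∠H(j33000) = 86.86° − 179.75° = -92.89°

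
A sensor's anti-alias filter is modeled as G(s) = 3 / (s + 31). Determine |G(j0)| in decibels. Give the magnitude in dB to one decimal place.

-20.3 dB

G(0) = 3 / 31 = 0.096774
20 log₁₀(0.096774) = -20.28 dB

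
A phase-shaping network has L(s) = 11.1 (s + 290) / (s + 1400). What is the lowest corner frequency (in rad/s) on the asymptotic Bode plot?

Break frequencies occur at each pole and zero magnitude: 290 rad/s, 1400 rad/s.
The lowest is 290 rad/s.

290 rad/s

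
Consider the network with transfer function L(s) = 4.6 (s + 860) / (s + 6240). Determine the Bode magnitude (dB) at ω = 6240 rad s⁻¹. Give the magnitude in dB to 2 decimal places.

10.33 dB

|j6240 + 860| = √(6240² + 860²) = 6299
|j6240 + 6240| = √(6240² + 6240²) = 8825
|L(j6240)| = 4.6 × 6299 / 8825 = 3.2834
20 log₁₀(3.2834) = 10.327 dB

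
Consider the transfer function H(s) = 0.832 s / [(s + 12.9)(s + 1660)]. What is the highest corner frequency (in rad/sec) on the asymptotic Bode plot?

1660 rad/sec

Break frequencies occur at each pole and zero magnitude: 12.9 rad/sec, 1660 rad/sec.
The highest is 1660 rad/sec.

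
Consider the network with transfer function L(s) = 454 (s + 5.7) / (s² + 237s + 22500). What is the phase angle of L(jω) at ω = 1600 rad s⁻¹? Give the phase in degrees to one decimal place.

-81.7°

∠(j1600 + 5.7) = arctan(1600/5.7) = 89.80°
∠[(j1600)² + 237(j1600) + 22500] = ∠[-2.5375e+06 + j3.792e+05] = 171.50°
∠L(j1600) = 89.80° − 171.50° = -81.70°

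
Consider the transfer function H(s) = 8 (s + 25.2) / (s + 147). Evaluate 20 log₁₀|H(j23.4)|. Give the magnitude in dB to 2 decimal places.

5.34 dB

|j23.4 + 25.2| = √(23.4² + 25.2²) = 34.39
|j23.4 + 147| = √(23.4² + 147²) = 148.9
|H(j23.4)| = 8 × 34.39 / 148.9 = 1.8482
20 log₁₀(1.8482) = 5.335 dB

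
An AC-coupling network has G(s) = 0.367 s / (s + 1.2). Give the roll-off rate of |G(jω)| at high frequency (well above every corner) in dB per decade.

0 dB/decade

With 1 zero and 1 pole, the high-frequency asymptotic slope is 20 × (1 − 1) = 0 dB/decade.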